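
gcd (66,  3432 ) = 66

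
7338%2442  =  12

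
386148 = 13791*28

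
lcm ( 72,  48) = 144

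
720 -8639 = -7919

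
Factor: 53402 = 2^1*26701^1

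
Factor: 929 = 929^1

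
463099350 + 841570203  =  1304669553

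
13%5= 3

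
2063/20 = 2063/20 = 103.15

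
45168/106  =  426 + 6/53=426.11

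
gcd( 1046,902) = 2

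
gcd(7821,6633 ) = 99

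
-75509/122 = -75509/122 = -618.93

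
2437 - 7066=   -  4629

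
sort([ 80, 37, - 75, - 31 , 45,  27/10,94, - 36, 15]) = [-75, - 36, - 31,27/10,15,37,45,80, 94]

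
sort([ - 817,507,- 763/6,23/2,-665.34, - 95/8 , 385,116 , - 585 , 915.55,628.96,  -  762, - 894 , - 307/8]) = [-894, - 817, - 762, - 665.34, - 585 ,-763/6 , - 307/8, - 95/8,23/2,116, 385,507, 628.96 , 915.55 ]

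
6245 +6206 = 12451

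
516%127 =8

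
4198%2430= 1768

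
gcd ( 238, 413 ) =7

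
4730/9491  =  4730/9491 = 0.50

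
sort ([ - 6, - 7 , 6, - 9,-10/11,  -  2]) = [ - 9 , - 7  ,-6,-2,-10/11,6 ] 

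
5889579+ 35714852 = 41604431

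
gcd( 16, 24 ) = 8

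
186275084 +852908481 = 1039183565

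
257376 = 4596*56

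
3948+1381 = 5329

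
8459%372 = 275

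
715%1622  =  715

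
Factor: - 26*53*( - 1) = 2^1*13^1*53^1 = 1378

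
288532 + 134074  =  422606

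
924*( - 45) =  - 41580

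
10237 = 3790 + 6447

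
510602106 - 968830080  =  -458227974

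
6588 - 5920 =668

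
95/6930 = 19/1386 = 0.01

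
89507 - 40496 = 49011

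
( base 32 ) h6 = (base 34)g6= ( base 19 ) 19I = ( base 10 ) 550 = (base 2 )1000100110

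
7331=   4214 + 3117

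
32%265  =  32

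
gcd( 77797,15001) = 1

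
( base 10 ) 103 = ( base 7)205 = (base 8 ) 147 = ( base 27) 3M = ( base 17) 61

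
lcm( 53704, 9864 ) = 483336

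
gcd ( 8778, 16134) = 6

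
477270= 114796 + 362474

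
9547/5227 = 1 + 4320/5227  =  1.83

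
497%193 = 111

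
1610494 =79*20386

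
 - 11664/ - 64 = 729/4 = 182.25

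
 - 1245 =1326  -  2571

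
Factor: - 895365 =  - 3^2*5^1*101^1*197^1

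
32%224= 32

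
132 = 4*33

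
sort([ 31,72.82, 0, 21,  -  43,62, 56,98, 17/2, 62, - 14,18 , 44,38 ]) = [ - 43, - 14  ,  0,17/2,18,  21 , 31, 38, 44 , 56,62,  62, 72.82,98 ]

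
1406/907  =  1406/907= 1.55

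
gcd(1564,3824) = 4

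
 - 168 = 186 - 354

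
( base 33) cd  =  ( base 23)hi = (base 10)409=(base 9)504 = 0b110011001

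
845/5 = 169 = 169.00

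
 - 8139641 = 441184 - 8580825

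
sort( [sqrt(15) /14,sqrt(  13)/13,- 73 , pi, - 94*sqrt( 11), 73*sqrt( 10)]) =[-94*sqrt ( 11), - 73,sqrt(15) /14,sqrt ( 13) /13, pi, 73*sqrt( 10)]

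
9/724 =9/724  =  0.01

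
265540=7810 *34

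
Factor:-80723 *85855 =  - 6930473165 = - 5^1*7^1*11^1* 89^1*223^1 * 907^1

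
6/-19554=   -  1/3259 =- 0.00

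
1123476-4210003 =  - 3086527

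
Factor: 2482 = 2^1*17^1*73^1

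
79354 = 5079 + 74275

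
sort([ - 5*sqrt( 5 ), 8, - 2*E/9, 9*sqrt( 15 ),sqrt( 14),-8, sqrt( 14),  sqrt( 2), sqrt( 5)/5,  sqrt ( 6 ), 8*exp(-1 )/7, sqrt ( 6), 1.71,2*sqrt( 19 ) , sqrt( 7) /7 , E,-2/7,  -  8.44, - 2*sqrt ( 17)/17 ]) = [ - 5 * sqrt( 5 ), - 8.44,-8, -2 * E/9,-2*sqrt (17 )/17,-2/7 , sqrt( 7 ) /7,8 * exp(-1 ) /7 , sqrt(5 ) /5,sqrt(2),1.71,  sqrt( 6), sqrt(6 ), E, sqrt( 14) , sqrt( 14), 8,2*sqrt(19), 9*sqrt( 15 )] 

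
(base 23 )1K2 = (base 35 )sb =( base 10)991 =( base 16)3df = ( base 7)2614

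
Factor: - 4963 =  - 7^1*709^1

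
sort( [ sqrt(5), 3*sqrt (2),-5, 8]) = [-5,sqrt(5 ),3 * sqrt(2),8 ]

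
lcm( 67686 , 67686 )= 67686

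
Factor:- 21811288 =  - 2^3 * 2726411^1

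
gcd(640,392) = 8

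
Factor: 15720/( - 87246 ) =-2^2* 3^(-1 )*5^1*37^( - 1) = -20/111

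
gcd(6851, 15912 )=221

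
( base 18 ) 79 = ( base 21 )69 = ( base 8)207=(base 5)1020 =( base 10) 135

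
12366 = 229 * 54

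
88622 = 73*1214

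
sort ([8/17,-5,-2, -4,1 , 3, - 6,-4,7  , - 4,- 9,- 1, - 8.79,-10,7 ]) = [ -10,-9, - 8.79, - 6, - 5 , - 4, - 4, - 4 ,-2,- 1,8/17,1,3 , 7, 7 ]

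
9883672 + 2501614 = 12385286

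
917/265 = 3+ 122/265  =  3.46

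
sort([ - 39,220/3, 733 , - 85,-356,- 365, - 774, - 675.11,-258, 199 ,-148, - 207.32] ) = [-774,  -  675.11,-365, - 356,  -  258, - 207.32, - 148,-85, - 39,220/3 , 199  ,  733] 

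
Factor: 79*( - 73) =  - 5767 = - 73^1*79^1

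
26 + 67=93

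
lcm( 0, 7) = 0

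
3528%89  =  57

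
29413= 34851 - 5438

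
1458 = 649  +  809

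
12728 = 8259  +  4469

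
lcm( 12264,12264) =12264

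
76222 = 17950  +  58272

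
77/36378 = 77/36378 = 0.00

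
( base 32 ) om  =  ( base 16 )316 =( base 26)14a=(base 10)790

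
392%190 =12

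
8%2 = 0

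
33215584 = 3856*8614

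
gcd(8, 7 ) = 1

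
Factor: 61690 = 2^1 * 5^1* 31^1*199^1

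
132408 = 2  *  66204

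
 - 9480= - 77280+67800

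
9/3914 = 9/3914  =  0.00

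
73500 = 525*140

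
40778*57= 2324346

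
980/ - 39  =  -26 + 34/39=- 25.13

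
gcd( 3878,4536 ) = 14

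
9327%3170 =2987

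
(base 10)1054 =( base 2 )10000011110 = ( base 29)17a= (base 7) 3034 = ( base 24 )1JM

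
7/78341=7/78341 = 0.00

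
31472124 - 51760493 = -20288369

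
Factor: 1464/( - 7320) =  - 5^ ( - 1) = - 1/5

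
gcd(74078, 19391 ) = 1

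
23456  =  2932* 8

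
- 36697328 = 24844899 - 61542227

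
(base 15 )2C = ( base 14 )30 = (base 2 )101010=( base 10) 42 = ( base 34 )18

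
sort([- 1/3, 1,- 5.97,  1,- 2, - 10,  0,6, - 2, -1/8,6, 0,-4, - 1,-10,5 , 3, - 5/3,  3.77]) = [ - 10, - 10, - 5.97, - 4, - 2, - 2, - 5/3,-1, - 1/3, - 1/8, 0,0,1,1,3, 3.77,5, 6,  6]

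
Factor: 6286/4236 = 2^(  -  1)*3^( - 1 )*7^1*353^(-1)*449^1 = 3143/2118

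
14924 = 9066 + 5858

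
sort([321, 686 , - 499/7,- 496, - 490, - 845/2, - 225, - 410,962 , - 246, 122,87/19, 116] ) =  [ - 496, - 490 , - 845/2,  -  410 , - 246, - 225, - 499/7, 87/19,116,122,321, 686,962]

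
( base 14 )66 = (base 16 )5A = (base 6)230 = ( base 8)132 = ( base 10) 90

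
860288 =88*9776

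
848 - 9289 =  - 8441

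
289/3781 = 289/3781 = 0.08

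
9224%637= 306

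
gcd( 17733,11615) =23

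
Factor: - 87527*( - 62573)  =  7^2 * 11^1*73^1*109^1*1277^1 = 5476826971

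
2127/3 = 709 = 709.00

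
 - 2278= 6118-8396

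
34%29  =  5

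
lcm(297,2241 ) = 24651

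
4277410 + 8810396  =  13087806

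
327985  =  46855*7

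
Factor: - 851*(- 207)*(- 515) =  - 90720855 = - 3^2 * 5^1 * 23^2 * 37^1*103^1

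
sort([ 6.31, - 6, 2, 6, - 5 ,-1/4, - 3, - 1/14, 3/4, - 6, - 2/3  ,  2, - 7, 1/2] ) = [-7, - 6 , - 6, - 5, - 3, - 2/3, - 1/4, - 1/14, 1/2 , 3/4, 2, 2,6, 6.31] 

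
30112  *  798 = 24029376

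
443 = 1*443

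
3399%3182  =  217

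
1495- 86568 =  - 85073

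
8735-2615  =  6120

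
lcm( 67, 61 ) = 4087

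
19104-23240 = -4136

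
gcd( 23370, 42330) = 30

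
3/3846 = 1/1282 = 0.00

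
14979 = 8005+6974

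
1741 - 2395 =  - 654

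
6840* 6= 41040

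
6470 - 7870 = - 1400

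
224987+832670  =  1057657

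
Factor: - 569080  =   - 2^3 * 5^1*41^1 * 347^1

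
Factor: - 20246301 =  - 3^3*749863^1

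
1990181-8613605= -6623424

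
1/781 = 1/781 = 0.00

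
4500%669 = 486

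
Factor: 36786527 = 19^1*1936133^1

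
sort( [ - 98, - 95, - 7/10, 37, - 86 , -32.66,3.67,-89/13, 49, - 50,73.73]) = [ - 98, - 95,-86, - 50, - 32.66, - 89/13, - 7/10,3.67,37,49, 73.73] 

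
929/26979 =929/26979 =0.03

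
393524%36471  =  28814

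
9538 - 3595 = 5943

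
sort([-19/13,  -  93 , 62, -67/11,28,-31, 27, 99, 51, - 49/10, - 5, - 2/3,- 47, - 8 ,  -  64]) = [ - 93,-64, - 47,-31,-8, - 67/11,-5, - 49/10,  -  19/13 , - 2/3,27, 28, 51,62,99 ] 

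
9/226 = 9/226  =  0.04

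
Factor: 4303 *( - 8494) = -36549682= - 2^1*13^1* 31^1*137^1*331^1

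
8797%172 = 25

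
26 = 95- 69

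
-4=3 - 7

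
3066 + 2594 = 5660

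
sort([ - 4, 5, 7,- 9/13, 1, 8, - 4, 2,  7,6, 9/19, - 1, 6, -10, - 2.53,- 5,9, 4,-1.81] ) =[ - 10,- 5, - 4, - 4, - 2.53,-1.81, - 1,-9/13, 9/19, 1,2, 4, 5,6 , 6, 7, 7,8, 9]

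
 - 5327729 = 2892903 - 8220632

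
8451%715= 586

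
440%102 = 32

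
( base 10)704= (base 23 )17E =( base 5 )10304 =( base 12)4a8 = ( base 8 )1300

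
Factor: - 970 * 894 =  - 867180 = -  2^2 *3^1*5^1*97^1*149^1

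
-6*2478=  - 14868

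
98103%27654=15141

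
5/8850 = 1/1770 = 0.00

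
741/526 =741/526 = 1.41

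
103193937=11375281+91818656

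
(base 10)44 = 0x2C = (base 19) 26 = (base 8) 54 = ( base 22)20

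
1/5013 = 1/5013   =  0.00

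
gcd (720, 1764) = 36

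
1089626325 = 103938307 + 985688018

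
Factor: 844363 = 13^1*64951^1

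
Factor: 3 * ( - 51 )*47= - 3^2 * 17^1*47^1  =  - 7191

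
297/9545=297/9545=0.03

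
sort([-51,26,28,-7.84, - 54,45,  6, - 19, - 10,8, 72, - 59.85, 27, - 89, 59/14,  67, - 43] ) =[ - 89, - 59.85, - 54, - 51,-43,-19, - 10,-7.84 , 59/14,6, 8,26,  27,28,45,  67,72]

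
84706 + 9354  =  94060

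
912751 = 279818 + 632933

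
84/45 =28/15 = 1.87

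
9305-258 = 9047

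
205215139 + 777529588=982744727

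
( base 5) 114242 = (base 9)5832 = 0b1000011100010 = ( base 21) 9GH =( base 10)4322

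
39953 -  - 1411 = 41364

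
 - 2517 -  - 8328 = 5811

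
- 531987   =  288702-820689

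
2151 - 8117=-5966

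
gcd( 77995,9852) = 821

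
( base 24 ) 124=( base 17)22g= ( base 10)628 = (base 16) 274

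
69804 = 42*1662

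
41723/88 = 474 + 1/8 = 474.12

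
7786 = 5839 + 1947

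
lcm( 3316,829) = 3316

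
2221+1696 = 3917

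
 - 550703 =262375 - 813078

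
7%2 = 1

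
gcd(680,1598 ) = 34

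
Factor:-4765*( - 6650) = 31687250 = 2^1*5^3*7^1*19^1*953^1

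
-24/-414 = 4/69 = 0.06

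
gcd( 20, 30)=10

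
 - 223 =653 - 876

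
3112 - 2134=978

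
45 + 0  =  45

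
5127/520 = 5127/520 = 9.86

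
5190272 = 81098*64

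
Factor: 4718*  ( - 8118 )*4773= - 182809355652=- 2^2*3^3*7^1*11^1 * 37^1*41^1* 43^1*337^1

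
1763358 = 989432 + 773926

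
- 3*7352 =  - 22056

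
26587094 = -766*(  -  34709)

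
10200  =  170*60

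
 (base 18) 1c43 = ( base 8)23103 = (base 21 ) 1149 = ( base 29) BIM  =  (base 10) 9795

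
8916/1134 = 7 + 163/189=7.86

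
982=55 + 927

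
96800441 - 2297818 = 94502623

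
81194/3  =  27064 + 2/3 = 27064.67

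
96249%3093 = 366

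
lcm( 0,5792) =0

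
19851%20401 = 19851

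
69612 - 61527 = 8085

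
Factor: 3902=2^1*1951^1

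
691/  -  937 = -691/937 =- 0.74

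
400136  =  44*9094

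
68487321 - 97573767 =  - 29086446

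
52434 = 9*5826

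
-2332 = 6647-8979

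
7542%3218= 1106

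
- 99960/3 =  - 33320=-33320.00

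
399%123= 30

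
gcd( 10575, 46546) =1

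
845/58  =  845/58 = 14.57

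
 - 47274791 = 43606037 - 90880828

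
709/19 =709/19 = 37.32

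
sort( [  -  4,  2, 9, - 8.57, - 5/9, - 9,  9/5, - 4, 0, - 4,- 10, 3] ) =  [  -  10,-9 , - 8.57, - 4,-4,- 4, - 5/9, 0, 9/5, 2, 3, 9 ]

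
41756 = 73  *572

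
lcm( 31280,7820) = 31280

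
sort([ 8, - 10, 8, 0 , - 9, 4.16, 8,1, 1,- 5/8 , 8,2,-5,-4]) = [ - 10,-9  ,- 5,-4,-5/8,0, 1,1, 2 , 4.16 , 8,8,8,8 ]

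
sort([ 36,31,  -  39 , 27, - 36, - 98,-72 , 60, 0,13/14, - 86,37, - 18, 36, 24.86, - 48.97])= [ - 98, - 86, - 72 ,  -  48.97, - 39,  -  36 , - 18,0, 13/14,24.86,27 , 31,  36, 36 , 37,60]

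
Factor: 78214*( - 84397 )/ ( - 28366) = 3300513479/14183=13^( - 1)*37^1*1091^( - 1 )*2281^1*39107^1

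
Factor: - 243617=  - 11^1*22147^1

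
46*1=46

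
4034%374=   294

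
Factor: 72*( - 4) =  - 2^5* 3^2 = - 288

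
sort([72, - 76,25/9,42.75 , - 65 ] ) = [ -76, - 65, 25/9, 42.75, 72 ] 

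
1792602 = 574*3123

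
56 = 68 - 12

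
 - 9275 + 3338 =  - 5937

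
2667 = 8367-5700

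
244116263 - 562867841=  - 318751578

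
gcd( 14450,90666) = 2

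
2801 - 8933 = - 6132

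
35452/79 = 448 + 60/79 = 448.76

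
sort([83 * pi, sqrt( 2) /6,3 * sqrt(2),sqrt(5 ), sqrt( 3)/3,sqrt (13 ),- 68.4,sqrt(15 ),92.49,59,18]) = [ - 68.4, sqrt( 2)/6,sqrt (3 ) /3, sqrt(5),  sqrt( 13), sqrt (15 ),3 * sqrt(2 ),18,59 , 92.49,83*pi]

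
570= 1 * 570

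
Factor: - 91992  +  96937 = 4945 = 5^1 * 23^1 * 43^1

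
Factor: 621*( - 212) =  - 131652 = - 2^2*3^3*23^1*53^1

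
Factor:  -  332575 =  - 5^2*53^1*251^1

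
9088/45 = 9088/45 = 201.96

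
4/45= 4/45 = 0.09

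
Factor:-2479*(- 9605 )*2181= 3^1*5^1*17^1*37^1*67^1*113^1*727^1 = 51931343895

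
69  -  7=62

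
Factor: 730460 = 2^2*5^1*36523^1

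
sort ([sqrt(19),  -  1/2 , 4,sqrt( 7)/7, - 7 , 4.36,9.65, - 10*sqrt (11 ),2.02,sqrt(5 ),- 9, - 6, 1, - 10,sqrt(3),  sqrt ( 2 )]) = [ - 10*sqrt(11 ), - 10, - 9,  -  7, - 6, - 1/2 , sqrt(7)/7,1,sqrt ( 2 ),sqrt(3 ),2.02, sqrt (5 ) , 4,sqrt( 19), 4.36,  9.65 ]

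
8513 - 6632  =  1881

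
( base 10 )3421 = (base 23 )6ah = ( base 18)AA1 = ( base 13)1732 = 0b110101011101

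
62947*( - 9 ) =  - 566523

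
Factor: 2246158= 2^1*1123079^1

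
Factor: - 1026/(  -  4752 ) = 2^( - 3 )*11^( - 1 )*19^1  =  19/88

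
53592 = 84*638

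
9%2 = 1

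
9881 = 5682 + 4199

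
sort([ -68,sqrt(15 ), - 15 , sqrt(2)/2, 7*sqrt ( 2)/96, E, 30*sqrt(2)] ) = [ - 68, - 15, 7* sqrt( 2)/96 , sqrt(2)/2,E, sqrt(15), 30*sqrt(2)]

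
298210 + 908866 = 1207076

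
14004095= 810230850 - 796226755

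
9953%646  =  263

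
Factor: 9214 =2^1*17^1 * 271^1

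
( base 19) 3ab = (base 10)1284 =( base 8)2404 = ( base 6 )5540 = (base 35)11O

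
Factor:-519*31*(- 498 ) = 2^1 * 3^2*31^1*83^1*173^1=8012322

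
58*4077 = 236466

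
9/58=9/58 = 0.16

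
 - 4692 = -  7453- - 2761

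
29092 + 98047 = 127139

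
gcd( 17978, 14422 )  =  2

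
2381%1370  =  1011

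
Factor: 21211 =21211^1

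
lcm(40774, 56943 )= 3302694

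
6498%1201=493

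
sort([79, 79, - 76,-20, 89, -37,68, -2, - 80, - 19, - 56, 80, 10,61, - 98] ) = [ - 98,-80,-76,-56,-37,  -  20, - 19, - 2, 10,61,68, 79, 79, 80,89]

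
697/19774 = 697/19774 = 0.04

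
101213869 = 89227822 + 11986047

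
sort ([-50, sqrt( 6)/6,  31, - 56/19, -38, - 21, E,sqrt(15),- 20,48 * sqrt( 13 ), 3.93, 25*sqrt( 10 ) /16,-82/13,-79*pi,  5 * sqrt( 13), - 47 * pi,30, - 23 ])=[ - 79 * pi, - 47* pi,  -  50,  -  38, - 23, - 21, - 20, - 82/13,-56/19,sqrt( 6 )/6, E,sqrt( 15),3.93,25*sqrt( 10) /16,  5 * sqrt( 13),30,31,48 * sqrt(13)]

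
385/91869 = 385/91869 = 0.00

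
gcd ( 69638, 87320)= 2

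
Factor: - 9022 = - 2^1*13^1*347^1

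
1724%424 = 28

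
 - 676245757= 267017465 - 943263222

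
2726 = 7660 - 4934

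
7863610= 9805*802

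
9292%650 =192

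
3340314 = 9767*342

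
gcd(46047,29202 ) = 3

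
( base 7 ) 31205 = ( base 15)23ee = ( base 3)101111022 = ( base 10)7649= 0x1DE1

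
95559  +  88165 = 183724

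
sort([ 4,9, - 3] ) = [ - 3,4,9] 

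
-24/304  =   - 3/38  =  -  0.08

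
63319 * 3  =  189957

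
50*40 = 2000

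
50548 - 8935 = 41613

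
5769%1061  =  464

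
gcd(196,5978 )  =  98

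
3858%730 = 208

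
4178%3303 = 875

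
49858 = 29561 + 20297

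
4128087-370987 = 3757100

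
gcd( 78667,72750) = 97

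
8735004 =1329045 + 7405959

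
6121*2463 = 15076023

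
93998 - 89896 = 4102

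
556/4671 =556/4671=0.12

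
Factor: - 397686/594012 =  - 2^ ( -1) * 59^( - 1)  *  79^1  =  -79/118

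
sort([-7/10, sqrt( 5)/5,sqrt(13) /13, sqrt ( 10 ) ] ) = [ - 7/10, sqrt(13 )/13, sqrt( 5) /5,sqrt( 10)] 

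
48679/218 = 223 + 65/218 = 223.30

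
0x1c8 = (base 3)121220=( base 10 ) 456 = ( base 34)DE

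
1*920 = 920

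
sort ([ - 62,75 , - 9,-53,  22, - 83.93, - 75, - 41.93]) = [ - 83.93, - 75,-62, - 53  , - 41.93, - 9,22, 75 ]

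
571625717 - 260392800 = 311232917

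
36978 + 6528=43506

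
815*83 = 67645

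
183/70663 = 183/70663 = 0.00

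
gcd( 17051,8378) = 59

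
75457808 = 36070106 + 39387702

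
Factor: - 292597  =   - 101^1*2897^1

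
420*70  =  29400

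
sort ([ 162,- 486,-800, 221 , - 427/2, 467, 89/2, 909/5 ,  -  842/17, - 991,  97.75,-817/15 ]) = [ -991, - 800, - 486, - 427/2,-817/15, - 842/17,89/2 , 97.75, 162 , 909/5,221,467]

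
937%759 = 178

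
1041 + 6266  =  7307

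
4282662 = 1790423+2492239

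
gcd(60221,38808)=49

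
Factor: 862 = 2^1 * 431^1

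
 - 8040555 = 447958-8488513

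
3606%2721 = 885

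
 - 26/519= - 1 + 493/519 = - 0.05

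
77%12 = 5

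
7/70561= 7/70561 = 0.00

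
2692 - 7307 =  - 4615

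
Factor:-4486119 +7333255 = 2^5*193^1 * 461^1= 2847136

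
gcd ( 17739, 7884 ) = 1971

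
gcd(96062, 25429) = 1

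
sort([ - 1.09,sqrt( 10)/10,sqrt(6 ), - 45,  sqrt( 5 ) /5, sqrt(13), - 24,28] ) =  [ - 45, - 24, - 1.09,sqrt(10)/10,  sqrt( 5)/5,sqrt(6), sqrt(13), 28]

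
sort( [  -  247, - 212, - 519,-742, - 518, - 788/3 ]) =[ - 742, - 519,-518, - 788/3, - 247, - 212]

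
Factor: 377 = 13^1*29^1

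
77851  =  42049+35802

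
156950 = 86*1825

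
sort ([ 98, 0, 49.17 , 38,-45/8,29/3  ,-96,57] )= [- 96,-45/8, 0, 29/3, 38, 49.17,57, 98]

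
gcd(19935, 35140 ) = 5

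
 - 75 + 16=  - 59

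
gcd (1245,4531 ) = 1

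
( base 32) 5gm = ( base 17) 129a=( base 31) 5rc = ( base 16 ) 1616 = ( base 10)5654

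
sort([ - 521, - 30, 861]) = [ - 521,-30,861] 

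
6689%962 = 917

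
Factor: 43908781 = 7^1 * 6272683^1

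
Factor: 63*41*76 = 196308 = 2^2*3^2*7^1 * 19^1 * 41^1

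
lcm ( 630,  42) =630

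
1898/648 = 2 + 301/324 = 2.93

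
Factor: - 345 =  - 3^1*5^1*23^1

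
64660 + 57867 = 122527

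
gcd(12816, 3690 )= 18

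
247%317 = 247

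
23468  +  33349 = 56817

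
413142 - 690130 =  - 276988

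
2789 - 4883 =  - 2094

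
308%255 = 53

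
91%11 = 3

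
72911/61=1195 + 16/61 = 1195.26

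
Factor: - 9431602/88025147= - 2^1*7^(  -  1)*331^ (-1)*37991^ ( - 1)*4715801^1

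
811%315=181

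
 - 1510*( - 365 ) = 551150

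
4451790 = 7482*595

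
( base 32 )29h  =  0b100100110001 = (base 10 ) 2353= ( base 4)210301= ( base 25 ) 3J3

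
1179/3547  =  1179/3547 = 0.33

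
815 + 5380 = 6195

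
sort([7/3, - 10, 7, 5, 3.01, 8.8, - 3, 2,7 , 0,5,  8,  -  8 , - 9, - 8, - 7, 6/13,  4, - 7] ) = [-10, - 9, - 8, -8, - 7, - 7, - 3,0 , 6/13, 2, 7/3 , 3.01, 4, 5,5, 7, 7, 8, 8.8] 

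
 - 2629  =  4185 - 6814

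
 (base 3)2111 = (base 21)34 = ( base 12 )57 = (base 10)67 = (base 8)103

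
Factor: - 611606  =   - 2^1*305803^1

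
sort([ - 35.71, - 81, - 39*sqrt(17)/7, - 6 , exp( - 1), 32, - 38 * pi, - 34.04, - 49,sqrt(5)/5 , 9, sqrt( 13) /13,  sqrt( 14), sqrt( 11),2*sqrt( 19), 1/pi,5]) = [ - 38 * pi, - 81, - 49, - 35.71, - 34.04, - 39*sqrt(17)/7,  -  6,sqrt(13 ) /13,1/pi, exp( - 1) , sqrt( 5 )/5 , sqrt ( 11), sqrt( 14) , 5 , 2*sqrt( 19), 9, 32 ] 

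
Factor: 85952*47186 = 4055731072=2^7*17^1*79^1*23593^1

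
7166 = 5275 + 1891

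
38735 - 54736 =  - 16001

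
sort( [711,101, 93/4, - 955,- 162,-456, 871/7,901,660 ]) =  [ - 955,-456, - 162, 93/4, 101, 871/7, 660, 711, 901]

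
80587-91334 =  - 10747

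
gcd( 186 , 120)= 6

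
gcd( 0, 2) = 2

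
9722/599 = 16+138/599 =16.23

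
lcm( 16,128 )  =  128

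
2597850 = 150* 17319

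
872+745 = 1617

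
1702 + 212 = 1914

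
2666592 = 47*56736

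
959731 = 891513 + 68218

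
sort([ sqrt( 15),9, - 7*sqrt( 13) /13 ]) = [ - 7 * sqrt( 13 ) /13,sqrt( 15),9]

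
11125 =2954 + 8171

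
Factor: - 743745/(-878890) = 831/982  =  2^( - 1)*3^1*277^1*491^ ( - 1)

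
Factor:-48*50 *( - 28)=67200 = 2^7 * 3^1 * 5^2 * 7^1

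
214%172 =42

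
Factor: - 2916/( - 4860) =3/5 = 3^1*5^ ( - 1 ) 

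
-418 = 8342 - 8760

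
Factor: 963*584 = 2^3*3^2*73^1*107^1 = 562392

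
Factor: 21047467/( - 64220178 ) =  - 2^( - 1 )*3^(  -  1)*7^1*11^( - 1)*973033^(- 1)*3006781^1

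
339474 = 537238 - 197764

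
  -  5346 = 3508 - 8854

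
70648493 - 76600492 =- 5951999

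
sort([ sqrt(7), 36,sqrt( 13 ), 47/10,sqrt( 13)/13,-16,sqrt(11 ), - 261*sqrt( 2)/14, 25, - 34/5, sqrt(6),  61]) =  [ - 261*sqrt( 2 )/14 ,- 16,-34/5, sqrt(13 ) /13,sqrt( 6 ),  sqrt(7), sqrt(11 ), sqrt( 13),  47/10, 25, 36, 61 ]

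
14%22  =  14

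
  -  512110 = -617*830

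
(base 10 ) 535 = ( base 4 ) 20113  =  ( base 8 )1027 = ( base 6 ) 2251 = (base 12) 387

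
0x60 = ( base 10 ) 96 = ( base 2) 1100000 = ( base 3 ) 10120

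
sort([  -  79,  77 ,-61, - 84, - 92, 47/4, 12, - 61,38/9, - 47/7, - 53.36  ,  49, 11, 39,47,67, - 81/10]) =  [ - 92 , - 84,- 79,-61, - 61,  -  53.36, - 81/10 , - 47/7, 38/9,11,47/4,12,39,47,49, 67 , 77]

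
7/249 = 7/249 = 0.03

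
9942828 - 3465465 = 6477363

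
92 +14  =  106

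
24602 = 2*12301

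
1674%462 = 288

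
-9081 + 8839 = -242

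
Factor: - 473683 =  - 7^3*1381^1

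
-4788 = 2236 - 7024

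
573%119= 97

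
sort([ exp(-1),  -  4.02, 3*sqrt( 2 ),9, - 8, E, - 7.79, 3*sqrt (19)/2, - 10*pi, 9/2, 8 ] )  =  [  -  10*pi,-8,-7.79, - 4.02,exp(-1), E , 3*sqrt(2), 9/2, 3*sqrt(19)/2, 8, 9]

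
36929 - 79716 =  - 42787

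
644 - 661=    - 17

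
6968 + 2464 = 9432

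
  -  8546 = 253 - 8799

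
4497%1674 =1149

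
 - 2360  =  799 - 3159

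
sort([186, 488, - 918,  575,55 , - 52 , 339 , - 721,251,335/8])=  [ - 918, - 721, - 52,335/8,  55,186,251,339 , 488, 575]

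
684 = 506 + 178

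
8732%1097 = 1053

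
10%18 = 10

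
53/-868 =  - 53/868 = - 0.06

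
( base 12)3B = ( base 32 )1f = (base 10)47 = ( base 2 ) 101111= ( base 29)1I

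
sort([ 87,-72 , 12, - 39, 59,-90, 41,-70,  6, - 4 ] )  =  [-90,  -  72, -70,-39,- 4, 6,12,41,59,87 ] 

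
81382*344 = 27995408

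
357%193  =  164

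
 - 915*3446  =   - 3153090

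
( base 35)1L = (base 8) 70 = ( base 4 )320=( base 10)56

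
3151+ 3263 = 6414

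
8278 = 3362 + 4916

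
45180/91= 496 + 44/91 = 496.48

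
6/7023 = 2/2341 = 0.00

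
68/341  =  68/341 = 0.20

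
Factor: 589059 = 3^3  *21817^1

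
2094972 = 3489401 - 1394429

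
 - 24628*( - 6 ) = 147768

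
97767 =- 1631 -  - 99398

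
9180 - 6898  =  2282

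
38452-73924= - 35472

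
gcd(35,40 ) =5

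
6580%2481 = 1618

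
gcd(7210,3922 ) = 2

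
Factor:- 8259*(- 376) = 2^3*3^1*47^1* 2753^1 = 3105384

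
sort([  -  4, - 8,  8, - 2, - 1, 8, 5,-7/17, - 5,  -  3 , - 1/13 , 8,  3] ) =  [ - 8 , - 5,-4, - 3, - 2, - 1 , - 7/17,  -  1/13,3 , 5,8, 8,8]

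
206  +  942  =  1148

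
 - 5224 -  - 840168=834944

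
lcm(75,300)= 300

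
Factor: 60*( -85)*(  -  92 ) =469200 =2^4*3^1*5^2*17^1*23^1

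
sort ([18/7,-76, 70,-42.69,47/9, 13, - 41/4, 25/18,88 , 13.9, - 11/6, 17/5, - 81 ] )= [ - 81, - 76, - 42.69, - 41/4, - 11/6 , 25/18, 18/7,  17/5,47/9, 13,  13.9, 70,88 ]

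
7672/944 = 959/118 = 8.13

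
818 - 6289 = -5471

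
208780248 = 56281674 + 152498574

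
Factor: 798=2^1 * 3^1*7^1*19^1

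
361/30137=361/30137 = 0.01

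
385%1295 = 385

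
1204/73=1204/73 = 16.49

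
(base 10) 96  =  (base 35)2Q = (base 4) 1200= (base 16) 60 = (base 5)341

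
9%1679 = 9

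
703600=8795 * 80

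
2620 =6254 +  - 3634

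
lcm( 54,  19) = 1026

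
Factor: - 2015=-5^1  *  13^1 * 31^1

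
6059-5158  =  901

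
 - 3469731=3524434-6994165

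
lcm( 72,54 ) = 216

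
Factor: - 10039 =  - 10039^1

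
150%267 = 150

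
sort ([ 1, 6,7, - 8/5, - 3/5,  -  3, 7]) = [  -  3,  -  8/5, - 3/5 , 1,6,7,7 ] 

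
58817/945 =58817/945 = 62.24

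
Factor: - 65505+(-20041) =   -  2^1*42773^1 = - 85546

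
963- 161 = 802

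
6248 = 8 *781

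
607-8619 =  - 8012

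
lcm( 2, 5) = 10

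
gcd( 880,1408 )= 176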